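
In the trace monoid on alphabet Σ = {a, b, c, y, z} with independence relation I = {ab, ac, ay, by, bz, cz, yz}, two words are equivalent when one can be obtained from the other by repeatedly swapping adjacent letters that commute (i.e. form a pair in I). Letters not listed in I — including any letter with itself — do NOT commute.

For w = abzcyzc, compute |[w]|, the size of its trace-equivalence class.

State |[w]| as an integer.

drop 0:a onto floor
drop 1:b onto floor
drop 2:z onto {0:a}
drop 3:c onto {1:b}
drop 4:y onto {3:c}
drop 5:z onto {2:z}
drop 6:c onto {4:y}
ground layer = {0:a, 1:b}
drop-orders for the pieces not yet dropped (sum over which currently-grounded one goes next):
  1 to go: {5} 1  {6} 1
  2 to go: {2,5} 1  {4,6} 1  {5,6} 2
  3 to go: {0,2,5} 1  {2,5,6} 3  {3,4,6} 1  {4,5,6} 3
  4 to go: {0,2,5,6} 4  {1,3,4,6} 1  {2,4,5,6} 6  {3,4,5,6} 4
  5 to go: {0,2,4,5,6} 10  {1,3,4,5,6} 5  {2,3,4,5,6} 10
  if 0:a drops first: 15 orders
  if 1:b drops first: 20 orders
heap linearizations: 35

35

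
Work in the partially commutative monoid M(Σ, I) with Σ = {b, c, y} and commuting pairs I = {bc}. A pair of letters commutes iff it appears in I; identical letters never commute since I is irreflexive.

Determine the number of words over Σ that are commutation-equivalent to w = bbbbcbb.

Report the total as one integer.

drop 0:b onto floor
drop 1:b onto {0:b}
drop 2:b onto {1:b}
drop 3:b onto {2:b}
drop 4:c onto floor
drop 5:b onto {3:b}
drop 6:b onto {5:b}
ground layer = {0:b, 4:c}
drop-orders for the pieces not yet dropped (sum over which currently-grounded one goes next):
  1 to go: {4} 1  {6} 1
  2 to go: {4,6} 2  {5,6} 1
  3 to go: {3,5,6} 1  {4,5,6} 3
  4 to go: {2,3,5,6} 1  {3,4,5,6} 4
  5 to go: {1,2,3,5,6} 1  {2,3,4,5,6} 5
  if 0:b drops first: 6 orders
  if 4:c drops first: 1 orders
heap linearizations: 7

7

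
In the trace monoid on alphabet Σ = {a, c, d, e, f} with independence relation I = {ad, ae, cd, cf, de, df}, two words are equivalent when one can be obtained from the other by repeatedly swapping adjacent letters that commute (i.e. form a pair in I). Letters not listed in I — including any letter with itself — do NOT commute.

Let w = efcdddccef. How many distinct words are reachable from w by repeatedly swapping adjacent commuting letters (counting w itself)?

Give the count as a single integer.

480

#0=e has no predecessor
#1=f depends on [0:e]
#2=c depends on [0:e]
#3=d has no predecessor
#4=d depends on [3:d]
#5=d depends on [4:d]
#6=c depends on [2:c]
#7=c depends on [6:c]
#8=e depends on [1:f, 7:c]
#9=f depends on [8:e]
sources: [0:e, 3:d]
N(rest) = Σ N(rest − s) over sources s of rest; N(one piece) = 1:
  size 1 → [5]=1  [9]=1
  size 2 → [4,5]=1  [5,9]=2  [8,9]=1
  size 3 → [1,8,9]=1  [3,4,5]=1  [4,5,9]=3  [5,8,9]=3  [7,8,9]=1
  size 4 → [1,5,8,9]=4  [1,7,8,9]=2  [3,4,5,9]=4  [4,5,8,9]=6  [5,7,8,9]=4  [6,7,8,9]=1
  size 5 → [1,4,5,8,9]=10  [1,5,7,8,9]=10  [1,6,7,8,9]=3  [2,6,7,8,9]=1  [3,4,5,8,9]=10  [4,5,7,8,9]=10  [5,6,7,8,9]=5
  size 6 → [1,2,6,7,8,9]=4  [1,3,4,5,8,9]=20  [1,4,5,7,8,9]=30  [1,5,6,7,8,9]=18  [2,5,6,7,8,9]=6  [3,4,5,7,8,9]=20  [4,5,6,7,8,9]=15
  size 7 → [0,1,2,6,7,8,9]=4  [1,2,5,6,7,8,9]=28  [1,3,4,5,7,8,9]=70  [1,4,5,6,7,8,9]=63  [2,4,5,6,7,8,9]=21  [3,4,5,6,7,8,9]=35
  size 8 → [0,1,2,5,6,7,8,9]=32  [1,2,4,5,6,7,8,9]=112  [1,3,4,5,6,7,8,9]=168  [2,3,4,5,6,7,8,9]=56
  first=0(e) contributes 336
  first=3(d) contributes 144
|[w]| = 480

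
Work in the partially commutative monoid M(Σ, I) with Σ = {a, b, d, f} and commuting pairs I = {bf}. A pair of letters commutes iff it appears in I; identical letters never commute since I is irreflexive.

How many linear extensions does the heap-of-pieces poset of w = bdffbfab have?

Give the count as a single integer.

4

drop 0:b onto floor
drop 1:d onto {0:b}
drop 2:f onto {1:d}
drop 3:f onto {2:f}
drop 4:b onto {1:d}
drop 5:f onto {3:f}
drop 6:a onto {4:b, 5:f}
drop 7:b onto {6:a}
ground layer = {0:b}
drop-orders for the pieces not yet dropped (sum over which currently-grounded one goes next):
  1 to go: {7} 1
  2 to go: {6,7} 1
  3 to go: {4,6,7} 1  {5,6,7} 1
  4 to go: {3,5,6,7} 1  {4,5,6,7} 2
  5 to go: {2,3,5,6,7} 1  {3,4,5,6,7} 3
  6 to go: {2,3,4,5,6,7} 4
  if 0:b drops first: 4 orders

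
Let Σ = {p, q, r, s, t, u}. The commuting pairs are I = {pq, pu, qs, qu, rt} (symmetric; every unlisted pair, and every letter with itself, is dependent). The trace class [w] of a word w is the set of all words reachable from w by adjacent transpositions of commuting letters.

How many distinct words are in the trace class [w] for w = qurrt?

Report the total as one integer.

6

#0=q has no predecessor
#1=u has no predecessor
#2=r depends on [0:q, 1:u]
#3=r depends on [2:r]
#4=t depends on [0:q, 1:u]
sources: [0:q, 1:u]
N(rest) = Σ N(rest − s) over sources s of rest; N(one piece) = 1:
  size 1 → [3]=1  [4]=1
  size 2 → [2,3]=1  [3,4]=2
  size 3 → [2,3,4]=3
  first=0(q) contributes 3
  first=1(u) contributes 3
|[w]| = 6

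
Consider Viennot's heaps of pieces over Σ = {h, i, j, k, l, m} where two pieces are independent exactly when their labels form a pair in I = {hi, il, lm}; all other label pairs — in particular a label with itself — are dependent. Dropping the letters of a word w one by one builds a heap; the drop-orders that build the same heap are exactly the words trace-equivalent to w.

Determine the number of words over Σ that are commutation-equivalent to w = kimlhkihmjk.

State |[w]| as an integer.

6

drop 0:k onto floor
drop 1:i onto {0:k}
drop 2:m onto {1:i}
drop 3:l onto {0:k}
drop 4:h onto {2:m, 3:l}
drop 5:k onto {4:h}
drop 6:i onto {5:k}
drop 7:h onto {5:k}
drop 8:m onto {6:i, 7:h}
drop 9:j onto {8:m}
drop 10:k onto {9:j}
ground layer = {0:k}
drop-orders for the pieces not yet dropped (sum over which currently-grounded one goes next):
  1 to go: {10} 1
  2 to go: {9,10} 1
  3 to go: {8,9,10} 1
  4 to go: {6,8,9,10} 1  {7,8,9,10} 1
  5 to go: {6,7,8,9,10} 2
  6 to go: {5,6,7,8,9,10} 2
  7 to go: {4,5,6,7,8,9,10} 2
  8 to go: {2,4,5,6,7,8,9,10} 2  {3,4,5,6,7,8,9,10} 2
  9 to go: {1,2,4,5,6,7,8,9,10} 2  {2,3,4,5,6,7,8,9,10} 4
  if 0:k drops first: 6 orders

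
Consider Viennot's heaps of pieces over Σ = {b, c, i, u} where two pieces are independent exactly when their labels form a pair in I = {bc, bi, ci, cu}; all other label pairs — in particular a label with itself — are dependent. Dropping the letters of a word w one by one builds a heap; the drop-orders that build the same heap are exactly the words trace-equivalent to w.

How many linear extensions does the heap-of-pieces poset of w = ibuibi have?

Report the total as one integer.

6

drop 0:i onto floor
drop 1:b onto floor
drop 2:u onto {0:i, 1:b}
drop 3:i onto {2:u}
drop 4:b onto {2:u}
drop 5:i onto {3:i}
ground layer = {0:i, 1:b}
drop-orders for the pieces not yet dropped (sum over which currently-grounded one goes next):
  1 to go: {4} 1  {5} 1
  2 to go: {3,5} 1  {4,5} 2
  3 to go: {3,4,5} 3
  4 to go: {2,3,4,5} 3
  if 0:i drops first: 3 orders
  if 1:b drops first: 3 orders
heap linearizations: 6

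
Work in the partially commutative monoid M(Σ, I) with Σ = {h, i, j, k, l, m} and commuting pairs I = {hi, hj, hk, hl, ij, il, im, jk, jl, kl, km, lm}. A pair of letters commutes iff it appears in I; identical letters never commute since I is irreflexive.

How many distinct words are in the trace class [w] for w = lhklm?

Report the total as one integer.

30

drop 0:l onto floor
drop 1:h onto floor
drop 2:k onto floor
drop 3:l onto {0:l}
drop 4:m onto {1:h}
ground layer = {0:l, 1:h, 2:k}
drop-orders for the pieces not yet dropped (sum over which currently-grounded one goes next):
  1 to go: {2} 1  {3} 1  {4} 1
  2 to go: {0,3} 1  {1,4} 1  {2,3} 2  {2,4} 2  {3,4} 2
  3 to go: {0,2,3} 3  {0,3,4} 3  {1,2,4} 3  {1,3,4} 3  {2,3,4} 6
  if 0:l drops first: 12 orders
  if 1:h drops first: 12 orders
  if 2:k drops first: 6 orders
heap linearizations: 30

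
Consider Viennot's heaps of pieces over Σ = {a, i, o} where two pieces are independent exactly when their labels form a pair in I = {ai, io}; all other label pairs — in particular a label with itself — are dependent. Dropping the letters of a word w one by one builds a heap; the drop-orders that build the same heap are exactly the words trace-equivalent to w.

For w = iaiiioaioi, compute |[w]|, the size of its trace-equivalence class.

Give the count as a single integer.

piece 0:i — minimal
piece 1:a — minimal
piece 2:i rests on {0:i}
piece 3:i rests on {2:i}
piece 4:i rests on {3:i}
piece 5:o rests on {1:a}
piece 6:a rests on {5:o}
piece 7:i rests on {4:i}
piece 8:o rests on {6:a}
piece 9:i rests on {7:i}
minimal pieces: {0:i, 1:a}
ways to finish when only these pieces remain (= sum over removing one remaining piece with nothing left below it):
  1 left: {8}→1  {9}→1
  2 left: {6,8}→1  {7,9}→1  {8,9}→2
  3 left: {4,7,9}→1  {5,6,8}→1  {6,8,9}→3  {7,8,9}→3
  4 left: {1,5,6,8}→1  {3,4,7,9}→1  {4,7,8,9}→4  {5,6,8,9}→4  {6,7,8,9}→6
  5 left: {1,5,6,8,9}→5  {2,3,4,7,9}→1  {3,4,7,8,9}→5  {4,6,7,8,9}→10  {5,6,7,8,9}→10
  6 left: {0,2,3,4,7,9}→1  {1,5,6,7,8,9}→15  {2,3,4,7,8,9}→6  {3,4,6,7,8,9}→15  {4,5,6,7,8,9}→20
  7 left: {0,2,3,4,7,8,9}→7  {1,4,5,6,7,8,9}→35  {2,3,4,6,7,8,9}→21  {3,4,5,6,7,8,9}→35
  8 left: {0,2,3,4,6,7,8,9}→28  {1,3,4,5,6,7,8,9}→70  {2,3,4,5,6,7,8,9}→56
  placing 0:i first → 126 extensions
  placing 1:a first → 84 extensions
total linear extensions = 210

210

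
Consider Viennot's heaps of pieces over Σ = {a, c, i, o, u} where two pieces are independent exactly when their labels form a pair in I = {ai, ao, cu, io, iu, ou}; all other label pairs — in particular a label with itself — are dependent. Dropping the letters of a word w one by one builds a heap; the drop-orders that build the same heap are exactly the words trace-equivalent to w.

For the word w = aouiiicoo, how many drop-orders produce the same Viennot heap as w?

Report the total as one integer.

120

drop 0:a onto floor
drop 1:o onto floor
drop 2:u onto {0:a}
drop 3:i onto floor
drop 4:i onto {3:i}
drop 5:i onto {4:i}
drop 6:c onto {0:a, 1:o, 5:i}
drop 7:o onto {6:c}
drop 8:o onto {7:o}
ground layer = {0:a, 1:o, 3:i}
drop-orders for the pieces not yet dropped (sum over which currently-grounded one goes next):
  1 to go: {2} 1  {8} 1
  2 to go: {2,8} 2  {7,8} 1
  3 to go: {2,7,8} 3  {6,7,8} 1
  4 to go: {1,6,7,8} 1  {2,6,7,8} 4  {5,6,7,8} 1
  5 to go: {0,2,6,7,8} 4  {1,2,6,7,8} 5  {1,5,6,7,8} 2  {2,5,6,7,8} 5  {4,5,6,7,8} 1
  6 to go: {0,1,2,6,7,8} 9  {0,2,5,6,7,8} 9  {1,2,5,6,7,8} 12  {1,4,5,6,7,8} 3  {2,4,5,6,7,8} 6  {3,4,5,6,7,8} 1
  7 to go: {0,1,2,5,6,7,8} 30  {0,2,4,5,6,7,8} 15  {1,2,4,5,6,7,8} 21  {1,3,4,5,6,7,8} 4  {2,3,4,5,6,7,8} 7
  if 0:a drops first: 32 orders
  if 1:o drops first: 22 orders
  if 3:i drops first: 66 orders
heap linearizations: 120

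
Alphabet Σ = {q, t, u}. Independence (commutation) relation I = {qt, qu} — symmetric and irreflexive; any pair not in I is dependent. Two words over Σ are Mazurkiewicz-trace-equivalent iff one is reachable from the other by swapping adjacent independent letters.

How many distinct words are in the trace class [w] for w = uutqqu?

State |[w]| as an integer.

15

drop 0:u onto floor
drop 1:u onto {0:u}
drop 2:t onto {1:u}
drop 3:q onto floor
drop 4:q onto {3:q}
drop 5:u onto {2:t}
ground layer = {0:u, 3:q}
drop-orders for the pieces not yet dropped (sum over which currently-grounded one goes next):
  1 to go: {4} 1  {5} 1
  2 to go: {2,5} 1  {3,4} 1  {4,5} 2
  3 to go: {1,2,5} 1  {2,4,5} 3  {3,4,5} 3
  4 to go: {0,1,2,5} 1  {1,2,4,5} 4  {2,3,4,5} 6
  if 0:u drops first: 10 orders
  if 3:q drops first: 5 orders
heap linearizations: 15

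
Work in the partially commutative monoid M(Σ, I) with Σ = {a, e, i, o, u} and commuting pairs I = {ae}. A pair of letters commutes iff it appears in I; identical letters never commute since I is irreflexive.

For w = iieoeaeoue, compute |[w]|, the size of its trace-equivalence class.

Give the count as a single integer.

3

0(i) covers ∅
1(i) covers 0:i
2(e) covers 1:i
3(o) covers 2:e
4(e) covers 3:o
5(a) covers 3:o
6(e) covers 4:e
7(o) covers 5:a, 6:e
8(u) covers 7:o
9(e) covers 8:u
floor of heap: 0:i
completions by unplaced set U, small U first (add the entries for U minus each lowest piece of U):
  |U|=1: {9}:1
  |U|=2: {8,9}:1
  |U|=3: {7,8,9}:1
  |U|=4: {5,7,8,9}:1  {6,7,8,9}:1
  |U|=5: {4,6,7,8,9}:1  {5,6,7,8,9}:2
  |U|=6: {4,5,6,7,8,9}:3
  |U|=7: {3,4,5,6,7,8,9}:3
  |U|=8: {2,3,4,5,6,7,8,9}:3
  start at 0(i): 3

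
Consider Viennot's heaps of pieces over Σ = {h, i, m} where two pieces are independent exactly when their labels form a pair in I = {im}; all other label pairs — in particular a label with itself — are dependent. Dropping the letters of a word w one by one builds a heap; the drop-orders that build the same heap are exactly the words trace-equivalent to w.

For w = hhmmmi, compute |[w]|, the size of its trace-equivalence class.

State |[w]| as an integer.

4

piece 0:h — minimal
piece 1:h rests on {0:h}
piece 2:m rests on {1:h}
piece 3:m rests on {2:m}
piece 4:m rests on {3:m}
piece 5:i rests on {1:h}
minimal pieces: {0:h}
ways to finish when only these pieces remain (= sum over removing one remaining piece with nothing left below it):
  1 left: {4}→1  {5}→1
  2 left: {3,4}→1  {4,5}→2
  3 left: {2,3,4}→1  {3,4,5}→3
  4 left: {2,3,4,5}→4
  placing 0:h first → 4 extensions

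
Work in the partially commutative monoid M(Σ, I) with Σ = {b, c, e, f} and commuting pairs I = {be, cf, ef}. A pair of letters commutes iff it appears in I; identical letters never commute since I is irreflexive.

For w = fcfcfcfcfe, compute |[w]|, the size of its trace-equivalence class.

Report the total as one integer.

piece 0:f — minimal
piece 1:c — minimal
piece 2:f rests on {0:f}
piece 3:c rests on {1:c}
piece 4:f rests on {2:f}
piece 5:c rests on {3:c}
piece 6:f rests on {4:f}
piece 7:c rests on {5:c}
piece 8:f rests on {6:f}
piece 9:e rests on {7:c}
minimal pieces: {0:f, 1:c}
ways to finish when only these pieces remain (= sum over removing one remaining piece with nothing left below it):
  1 left: {8}→1  {9}→1
  2 left: {6,8}→1  {7,9}→1  {8,9}→2
  3 left: {4,6,8}→1  {5,7,9}→1  {6,8,9}→3  {7,8,9}→3
  4 left: {2,4,6,8}→1  {3,5,7,9}→1  {4,6,8,9}→4  {5,7,8,9}→4  {6,7,8,9}→6
  5 left: {0,2,4,6,8}→1  {1,3,5,7,9}→1  {2,4,6,8,9}→5  {3,5,7,8,9}→5  {4,6,7,8,9}→10  {5,6,7,8,9}→10
  6 left: {0,2,4,6,8,9}→6  {1,3,5,7,8,9}→6  {2,4,6,7,8,9}→15  {3,5,6,7,8,9}→15  {4,5,6,7,8,9}→20
  7 left: {0,2,4,6,7,8,9}→21  {1,3,5,6,7,8,9}→21  {2,4,5,6,7,8,9}→35  {3,4,5,6,7,8,9}→35
  8 left: {0,2,4,5,6,7,8,9}→56  {1,3,4,5,6,7,8,9}→56  {2,3,4,5,6,7,8,9}→70
  placing 0:f first → 126 extensions
  placing 1:c first → 126 extensions
total linear extensions = 252

252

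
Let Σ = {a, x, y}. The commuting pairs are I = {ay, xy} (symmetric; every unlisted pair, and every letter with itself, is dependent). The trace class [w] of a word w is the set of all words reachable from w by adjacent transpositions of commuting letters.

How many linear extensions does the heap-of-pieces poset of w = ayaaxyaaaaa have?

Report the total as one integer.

0(a) covers ∅
1(y) covers ∅
2(a) covers 0:a
3(a) covers 2:a
4(x) covers 3:a
5(y) covers 1:y
6(a) covers 4:x
7(a) covers 6:a
8(a) covers 7:a
9(a) covers 8:a
10(a) covers 9:a
floor of heap: 0:a, 1:y
completions by unplaced set U, small U first (add the entries for U minus each lowest piece of U):
  |U|=1: {5}:1  {10}:1
  |U|=2: {1,5}:1  {5,10}:2  {9,10}:1
  |U|=3: {1,5,10}:3  {5,9,10}:3  {8,9,10}:1
  |U|=4: {1,5,9,10}:6  {5,8,9,10}:4  {7,8,9,10}:1
  |U|=5: {1,5,8,9,10}:10  {5,7,8,9,10}:5  {6,7,8,9,10}:1
  |U|=6: {1,5,7,8,9,10}:15  {4,6,7,8,9,10}:1  {5,6,7,8,9,10}:6
  |U|=7: {1,5,6,7,8,9,10}:21  {3,4,6,7,8,9,10}:1  {4,5,6,7,8,9,10}:7
  |U|=8: {1,4,5,6,7,8,9,10}:28  {2,3,4,6,7,8,9,10}:1  {3,4,5,6,7,8,9,10}:8
  |U|=9: {0,2,3,4,6,7,8,9,10}:1  {1,3,4,5,6,7,8,9,10}:36  {2,3,4,5,6,7,8,9,10}:9
  start at 0(a): 45
  start at 1(y): 10
sum over floor = 55

55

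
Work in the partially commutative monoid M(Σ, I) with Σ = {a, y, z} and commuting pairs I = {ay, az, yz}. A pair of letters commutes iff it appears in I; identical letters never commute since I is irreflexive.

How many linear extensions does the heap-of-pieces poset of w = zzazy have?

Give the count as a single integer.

piece 0:z — minimal
piece 1:z rests on {0:z}
piece 2:a — minimal
piece 3:z rests on {1:z}
piece 4:y — minimal
minimal pieces: {0:z, 2:a, 4:y}
ways to finish when only these pieces remain (= sum over removing one remaining piece with nothing left below it):
  1 left: {2}→1  {3}→1  {4}→1
  2 left: {1,3}→1  {2,3}→2  {2,4}→2  {3,4}→2
  3 left: {0,1,3}→1  {1,2,3}→3  {1,3,4}→3  {2,3,4}→6
  placing 0:z first → 12 extensions
  placing 2:a first → 4 extensions
  placing 4:y first → 4 extensions
total linear extensions = 20

20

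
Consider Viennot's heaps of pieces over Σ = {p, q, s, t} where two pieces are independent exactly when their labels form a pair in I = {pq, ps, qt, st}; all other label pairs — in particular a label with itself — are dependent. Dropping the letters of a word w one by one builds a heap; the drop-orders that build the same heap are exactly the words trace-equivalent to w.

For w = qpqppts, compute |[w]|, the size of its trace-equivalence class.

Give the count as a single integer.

35

#0=q has no predecessor
#1=p has no predecessor
#2=q depends on [0:q]
#3=p depends on [1:p]
#4=p depends on [3:p]
#5=t depends on [4:p]
#6=s depends on [2:q]
sources: [0:q, 1:p]
N(rest) = Σ N(rest − s) over sources s of rest; N(one piece) = 1:
  size 1 → [5]=1  [6]=1
  size 2 → [2,6]=1  [4,5]=1  [5,6]=2
  size 3 → [0,2,6]=1  [2,5,6]=3  [3,4,5]=1  [4,5,6]=3
  size 4 → [0,2,5,6]=4  [1,3,4,5]=1  [2,4,5,6]=6  [3,4,5,6]=4
  size 5 → [0,2,4,5,6]=10  [1,3,4,5,6]=5  [2,3,4,5,6]=10
  first=0(q) contributes 15
  first=1(p) contributes 20
|[w]| = 35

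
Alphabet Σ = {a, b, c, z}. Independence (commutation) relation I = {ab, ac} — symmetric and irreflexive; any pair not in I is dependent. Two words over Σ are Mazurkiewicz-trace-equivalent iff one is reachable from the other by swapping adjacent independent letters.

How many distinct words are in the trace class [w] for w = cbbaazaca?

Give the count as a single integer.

30

drop 0:c onto floor
drop 1:b onto {0:c}
drop 2:b onto {1:b}
drop 3:a onto floor
drop 4:a onto {3:a}
drop 5:z onto {2:b, 4:a}
drop 6:a onto {5:z}
drop 7:c onto {5:z}
drop 8:a onto {6:a}
ground layer = {0:c, 3:a}
drop-orders for the pieces not yet dropped (sum over which currently-grounded one goes next):
  1 to go: {7} 1  {8} 1
  2 to go: {6,8} 1  {7,8} 2
  3 to go: {6,7,8} 3
  4 to go: {5,6,7,8} 3
  5 to go: {2,5,6,7,8} 3  {4,5,6,7,8} 3
  6 to go: {1,2,5,6,7,8} 3  {2,4,5,6,7,8} 6  {3,4,5,6,7,8} 3
  7 to go: {0,1,2,5,6,7,8} 3  {1,2,4,5,6,7,8} 9  {2,3,4,5,6,7,8} 9
  if 0:c drops first: 18 orders
  if 3:a drops first: 12 orders
heap linearizations: 30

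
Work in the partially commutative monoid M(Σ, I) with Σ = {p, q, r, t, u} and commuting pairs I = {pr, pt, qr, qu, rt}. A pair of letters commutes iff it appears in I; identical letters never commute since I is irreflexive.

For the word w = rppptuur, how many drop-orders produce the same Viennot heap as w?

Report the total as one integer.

20

piece 0:r — minimal
piece 1:p — minimal
piece 2:p rests on {1:p}
piece 3:p rests on {2:p}
piece 4:t — minimal
piece 5:u rests on {0:r, 3:p, 4:t}
piece 6:u rests on {5:u}
piece 7:r rests on {6:u}
minimal pieces: {0:r, 1:p, 4:t}
ways to finish when only these pieces remain (= sum over removing one remaining piece with nothing left below it):
  1 left: {7}→1
  2 left: {6,7}→1
  3 left: {5,6,7}→1
  4 left: {0,5,6,7}→1  {3,5,6,7}→1  {4,5,6,7}→1
  5 left: {0,3,5,6,7}→2  {0,4,5,6,7}→2  {2,3,5,6,7}→1  {3,4,5,6,7}→2
  6 left: {0,2,3,5,6,7}→3  {0,3,4,5,6,7}→6  {1,2,3,5,6,7}→1  {2,3,4,5,6,7}→3
  placing 0:r first → 4 extensions
  placing 1:p first → 12 extensions
  placing 4:t first → 4 extensions
total linear extensions = 20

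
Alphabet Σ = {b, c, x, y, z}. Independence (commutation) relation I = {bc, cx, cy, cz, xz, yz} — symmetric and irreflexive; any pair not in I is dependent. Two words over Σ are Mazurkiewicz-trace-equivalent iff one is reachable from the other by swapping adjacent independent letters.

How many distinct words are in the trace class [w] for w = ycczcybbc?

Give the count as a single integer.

0(y) covers ∅
1(c) covers ∅
2(c) covers 1:c
3(z) covers ∅
4(c) covers 2:c
5(y) covers 0:y
6(b) covers 3:z, 5:y
7(b) covers 6:b
8(c) covers 4:c
floor of heap: 0:y, 1:c, 3:z
completions by unplaced set U, small U first (add the entries for U minus each lowest piece of U):
  |U|=1: {7}:1  {8}:1
  |U|=2: {4,8}:1  {6,7}:1  {7,8}:2
  |U|=3: {2,4,8}:1  {3,6,7}:1  {4,7,8}:3  {5,6,7}:1  {6,7,8}:3
  |U|=4: {0,5,6,7}:1  {1,2,4,8}:1  {2,4,7,8}:4  {3,5,6,7}:2  {3,6,7,8}:4  {4,6,7,8}:6  {5,6,7,8}:4
  |U|=5: {0,3,5,6,7}:3  {0,5,6,7,8}:5  {1,2,4,7,8}:5  {2,4,6,7,8}:10  {3,4,6,7,8}:10  {3,5,6,7,8}:10  {4,5,6,7,8}:10
  |U|=6: {0,3,5,6,7,8}:18  {0,4,5,6,7,8}:15  {1,2,4,6,7,8}:15  {2,3,4,6,7,8}:20  {2,4,5,6,7,8}:20  {3,4,5,6,7,8}:30
  |U|=7: {0,2,4,5,6,7,8}:35  {0,3,4,5,6,7,8}:63  {1,2,3,4,6,7,8}:35  {1,2,4,5,6,7,8}:35  {2,3,4,5,6,7,8}:70
  start at 0(y): 140
  start at 1(c): 168
  start at 3(z): 70
sum over floor = 378

378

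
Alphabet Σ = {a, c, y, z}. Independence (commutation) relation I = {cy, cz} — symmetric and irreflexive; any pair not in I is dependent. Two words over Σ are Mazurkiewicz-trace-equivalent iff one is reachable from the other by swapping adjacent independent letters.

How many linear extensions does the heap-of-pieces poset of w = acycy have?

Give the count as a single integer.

#0=a has no predecessor
#1=c depends on [0:a]
#2=y depends on [0:a]
#3=c depends on [1:c]
#4=y depends on [2:y]
sources: [0:a]
N(rest) = Σ N(rest − s) over sources s of rest; N(one piece) = 1:
  size 1 → [3]=1  [4]=1
  size 2 → [1,3]=1  [2,4]=1  [3,4]=2
  size 3 → [1,3,4]=3  [2,3,4]=3
  first=0(a) contributes 6

6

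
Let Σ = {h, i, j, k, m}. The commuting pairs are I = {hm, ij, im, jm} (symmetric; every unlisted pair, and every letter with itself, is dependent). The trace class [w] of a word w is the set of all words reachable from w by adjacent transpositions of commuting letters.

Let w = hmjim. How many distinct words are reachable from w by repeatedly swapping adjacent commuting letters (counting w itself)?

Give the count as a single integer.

20

piece 0:h — minimal
piece 1:m — minimal
piece 2:j rests on {0:h}
piece 3:i rests on {0:h}
piece 4:m rests on {1:m}
minimal pieces: {0:h, 1:m}
ways to finish when only these pieces remain (= sum over removing one remaining piece with nothing left below it):
  1 left: {2}→1  {3}→1  {4}→1
  2 left: {1,4}→1  {2,3}→2  {2,4}→2  {3,4}→2
  3 left: {0,2,3}→2  {1,2,4}→3  {1,3,4}→3  {2,3,4}→6
  placing 0:h first → 12 extensions
  placing 1:m first → 8 extensions
total linear extensions = 20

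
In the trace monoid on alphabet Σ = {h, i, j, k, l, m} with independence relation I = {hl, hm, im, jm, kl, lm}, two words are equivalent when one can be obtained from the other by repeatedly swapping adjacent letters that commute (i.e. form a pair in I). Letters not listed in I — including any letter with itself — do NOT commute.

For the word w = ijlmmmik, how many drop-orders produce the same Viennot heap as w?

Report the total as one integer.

35

0(i) covers ∅
1(j) covers 0:i
2(l) covers 1:j
3(m) covers ∅
4(m) covers 3:m
5(m) covers 4:m
6(i) covers 2:l
7(k) covers 5:m, 6:i
floor of heap: 0:i, 3:m
completions by unplaced set U, small U first (add the entries for U minus each lowest piece of U):
  |U|=1: {7}:1
  |U|=2: {5,7}:1  {6,7}:1
  |U|=3: {2,6,7}:1  {4,5,7}:1  {5,6,7}:2
  |U|=4: {1,2,6,7}:1  {2,5,6,7}:3  {3,4,5,7}:1  {4,5,6,7}:3
  |U|=5: {0,1,2,6,7}:1  {1,2,5,6,7}:4  {2,4,5,6,7}:6  {3,4,5,6,7}:4
  |U|=6: {0,1,2,5,6,7}:5  {1,2,4,5,6,7}:10  {2,3,4,5,6,7}:10
  start at 0(i): 20
  start at 3(m): 15
sum over floor = 35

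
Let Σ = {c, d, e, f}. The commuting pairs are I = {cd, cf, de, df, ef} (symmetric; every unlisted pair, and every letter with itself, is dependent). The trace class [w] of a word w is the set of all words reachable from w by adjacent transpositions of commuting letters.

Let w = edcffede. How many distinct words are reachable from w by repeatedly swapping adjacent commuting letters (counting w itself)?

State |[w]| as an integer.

#0=e has no predecessor
#1=d has no predecessor
#2=c depends on [0:e]
#3=f has no predecessor
#4=f depends on [3:f]
#5=e depends on [2:c]
#6=d depends on [1:d]
#7=e depends on [5:e]
sources: [0:e, 1:d, 3:f]
N(rest) = Σ N(rest − s) over sources s of rest; N(one piece) = 1:
  size 1 → [4]=1  [6]=1  [7]=1
  size 2 → [1,6]=1  [3,4]=1  [4,6]=2  [4,7]=2  [5,7]=1  [6,7]=2
  size 3 → [1,4,6]=3  [1,6,7]=3  [2,5,7]=1  [3,4,6]=3  [3,4,7]=3  [4,5,7]=3  [4,6,7]=6  [5,6,7]=3
  size 4 → [0,2,5,7]=1  [1,3,4,6]=6  [1,4,6,7]=12  [1,5,6,7]=6  [2,4,5,7]=4  [2,5,6,7]=4  [3,4,5,7]=6  [3,4,6,7]=12  [4,5,6,7]=12
  size 5 → [0,2,4,5,7]=5  [0,2,5,6,7]=5  [1,2,5,6,7]=10  [1,3,4,6,7]=30  [1,4,5,6,7]=30  [2,3,4,5,7]=10  [2,4,5,6,7]=20  [3,4,5,6,7]=30
  size 6 → [0,1,2,5,6,7]=15  [0,2,3,4,5,7]=15  [0,2,4,5,6,7]=30  [1,2,4,5,6,7]=60  [1,3,4,5,6,7]=90  [2,3,4,5,6,7]=60
  first=0(e) contributes 210
  first=1(d) contributes 105
  first=3(f) contributes 105
|[w]| = 420

420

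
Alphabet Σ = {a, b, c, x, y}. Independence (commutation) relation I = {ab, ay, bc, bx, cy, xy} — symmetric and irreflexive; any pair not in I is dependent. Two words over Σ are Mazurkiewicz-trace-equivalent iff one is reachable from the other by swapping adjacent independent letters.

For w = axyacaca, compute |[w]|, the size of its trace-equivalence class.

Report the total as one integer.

#0=a has no predecessor
#1=x depends on [0:a]
#2=y has no predecessor
#3=a depends on [1:x]
#4=c depends on [3:a]
#5=a depends on [4:c]
#6=c depends on [5:a]
#7=a depends on [6:c]
sources: [0:a, 2:y]
N(rest) = Σ N(rest − s) over sources s of rest; N(one piece) = 1:
  size 1 → [2]=1  [7]=1
  size 2 → [2,7]=2  [6,7]=1
  size 3 → [2,6,7]=3  [5,6,7]=1
  size 4 → [2,5,6,7]=4  [4,5,6,7]=1
  size 5 → [2,4,5,6,7]=5  [3,4,5,6,7]=1
  size 6 → [1,3,4,5,6,7]=1  [2,3,4,5,6,7]=6
  first=0(a) contributes 7
  first=2(y) contributes 1
|[w]| = 8

8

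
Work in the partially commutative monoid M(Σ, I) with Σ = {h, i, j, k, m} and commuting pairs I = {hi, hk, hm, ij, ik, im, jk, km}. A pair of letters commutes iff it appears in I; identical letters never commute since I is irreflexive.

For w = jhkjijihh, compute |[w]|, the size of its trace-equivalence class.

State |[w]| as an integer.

#0=j has no predecessor
#1=h depends on [0:j]
#2=k has no predecessor
#3=j depends on [1:h]
#4=i has no predecessor
#5=j depends on [3:j]
#6=i depends on [4:i]
#7=h depends on [5:j]
#8=h depends on [7:h]
sources: [0:j, 2:k, 4:i]
N(rest) = Σ N(rest − s) over sources s of rest; N(one piece) = 1:
  size 1 → [2]=1  [6]=1  [8]=1
  size 2 → [2,6]=2  [2,8]=2  [4,6]=1  [6,8]=2  [7,8]=1
  size 3 → [2,4,6]=3  [2,6,8]=6  [2,7,8]=3  [4,6,8]=3  [5,7,8]=1  [6,7,8]=3
  size 4 → [2,4,6,8]=12  [2,5,7,8]=4  [2,6,7,8]=12  [3,5,7,8]=1  [4,6,7,8]=6  [5,6,7,8]=4
  size 5 → [1,3,5,7,8]=1  [2,3,5,7,8]=5  [2,4,6,7,8]=30  [2,5,6,7,8]=20  [3,5,6,7,8]=5  [4,5,6,7,8]=10
  size 6 → [0,1,3,5,7,8]=1  [1,2,3,5,7,8]=6  [1,3,5,6,7,8]=6  [2,3,5,6,7,8]=30  [2,4,5,6,7,8]=60  [3,4,5,6,7,8]=15
  size 7 → [0,1,2,3,5,7,8]=7  [0,1,3,5,6,7,8]=7  [1,2,3,5,6,7,8]=42  [1,3,4,5,6,7,8]=21  [2,3,4,5,6,7,8]=105
  first=0(j) contributes 168
  first=2(k) contributes 28
  first=4(i) contributes 56
|[w]| = 252

252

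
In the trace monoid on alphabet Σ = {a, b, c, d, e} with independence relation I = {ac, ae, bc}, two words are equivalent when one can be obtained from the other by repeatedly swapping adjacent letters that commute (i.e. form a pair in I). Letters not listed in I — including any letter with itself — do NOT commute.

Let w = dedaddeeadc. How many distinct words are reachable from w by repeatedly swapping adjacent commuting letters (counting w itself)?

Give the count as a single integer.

3

0(d) covers ∅
1(e) covers 0:d
2(d) covers 1:e
3(a) covers 2:d
4(d) covers 3:a
5(d) covers 4:d
6(e) covers 5:d
7(e) covers 6:e
8(a) covers 5:d
9(d) covers 7:e, 8:a
10(c) covers 9:d
floor of heap: 0:d
completions by unplaced set U, small U first (add the entries for U minus each lowest piece of U):
  |U|=1: {10}:1
  |U|=2: {9,10}:1
  |U|=3: {7,9,10}:1  {8,9,10}:1
  |U|=4: {6,7,9,10}:1  {7,8,9,10}:2
  |U|=5: {6,7,8,9,10}:3
  |U|=6: {5,6,7,8,9,10}:3
  |U|=7: {4,5,6,7,8,9,10}:3
  |U|=8: {3,4,5,6,7,8,9,10}:3
  |U|=9: {2,3,4,5,6,7,8,9,10}:3
  start at 0(d): 3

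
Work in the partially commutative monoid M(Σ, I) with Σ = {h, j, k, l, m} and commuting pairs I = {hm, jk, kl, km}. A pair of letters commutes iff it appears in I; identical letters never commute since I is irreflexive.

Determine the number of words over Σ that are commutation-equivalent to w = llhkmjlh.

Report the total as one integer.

#0=l has no predecessor
#1=l depends on [0:l]
#2=h depends on [1:l]
#3=k depends on [2:h]
#4=m depends on [1:l]
#5=j depends on [2:h, 4:m]
#6=l depends on [5:j]
#7=h depends on [3:k, 6:l]
sources: [0:l]
N(rest) = Σ N(rest − s) over sources s of rest; N(one piece) = 1:
  size 1 → [7]=1
  size 2 → [3,7]=1  [6,7]=1
  size 3 → [3,6,7]=2  [5,6,7]=1
  size 4 → [3,5,6,7]=3  [4,5,6,7]=1
  size 5 → [2,3,5,6,7]=3  [3,4,5,6,7]=4
  size 6 → [2,3,4,5,6,7]=7
  first=0(l) contributes 7

7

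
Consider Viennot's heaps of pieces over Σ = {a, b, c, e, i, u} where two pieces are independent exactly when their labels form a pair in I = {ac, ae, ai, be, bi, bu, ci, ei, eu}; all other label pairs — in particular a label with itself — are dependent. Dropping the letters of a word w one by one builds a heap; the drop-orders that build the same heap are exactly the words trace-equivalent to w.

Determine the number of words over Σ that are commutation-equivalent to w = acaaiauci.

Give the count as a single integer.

60

drop 0:a onto floor
drop 1:c onto floor
drop 2:a onto {0:a}
drop 3:a onto {2:a}
drop 4:i onto floor
drop 5:a onto {3:a}
drop 6:u onto {1:c, 4:i, 5:a}
drop 7:c onto {6:u}
drop 8:i onto {6:u}
ground layer = {0:a, 1:c, 4:i}
drop-orders for the pieces not yet dropped (sum over which currently-grounded one goes next):
  1 to go: {7} 1  {8} 1
  2 to go: {7,8} 2
  3 to go: {6,7,8} 2
  4 to go: {1,6,7,8} 2  {4,6,7,8} 2  {5,6,7,8} 2
  5 to go: {1,4,6,7,8} 4  {1,5,6,7,8} 4  {3,5,6,7,8} 2  {4,5,6,7,8} 4
  6 to go: {1,3,5,6,7,8} 6  {1,4,5,6,7,8} 12  {2,3,5,6,7,8} 2  {3,4,5,6,7,8} 6
  7 to go: {0,2,3,5,6,7,8} 2  {1,2,3,5,6,7,8} 8  {1,3,4,5,6,7,8} 24  {2,3,4,5,6,7,8} 8
  if 0:a drops first: 40 orders
  if 1:c drops first: 10 orders
  if 4:i drops first: 10 orders
heap linearizations: 60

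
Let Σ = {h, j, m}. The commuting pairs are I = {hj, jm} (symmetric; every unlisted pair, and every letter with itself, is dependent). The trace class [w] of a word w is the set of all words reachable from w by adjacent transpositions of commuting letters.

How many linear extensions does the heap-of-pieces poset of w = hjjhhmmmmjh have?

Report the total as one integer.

165

#0=h has no predecessor
#1=j has no predecessor
#2=j depends on [1:j]
#3=h depends on [0:h]
#4=h depends on [3:h]
#5=m depends on [4:h]
#6=m depends on [5:m]
#7=m depends on [6:m]
#8=m depends on [7:m]
#9=j depends on [2:j]
#10=h depends on [8:m]
sources: [0:h, 1:j]
N(rest) = Σ N(rest − s) over sources s of rest; N(one piece) = 1:
  size 1 → [9]=1  [10]=1
  size 2 → [2,9]=1  [8,10]=1  [9,10]=2
  size 3 → [1,2,9]=1  [2,9,10]=3  [7,8,10]=1  [8,9,10]=3
  size 4 → [1,2,9,10]=4  [2,8,9,10]=6  [6,7,8,10]=1  [7,8,9,10]=4
  size 5 → [1,2,8,9,10]=10  [2,7,8,9,10]=10  [5,6,7,8,10]=1  [6,7,8,9,10]=5
  size 6 → [1,2,7,8,9,10]=20  [2,6,7,8,9,10]=15  [4,5,6,7,8,10]=1  [5,6,7,8,9,10]=6
  size 7 → [1,2,6,7,8,9,10]=35  [2,5,6,7,8,9,10]=21  [3,4,5,6,7,8,10]=1  [4,5,6,7,8,9,10]=7
  size 8 → [0,3,4,5,6,7,8,10]=1  [1,2,5,6,7,8,9,10]=56  [2,4,5,6,7,8,9,10]=28  [3,4,5,6,7,8,9,10]=8
  size 9 → [0,3,4,5,6,7,8,9,10]=9  [1,2,4,5,6,7,8,9,10]=84  [2,3,4,5,6,7,8,9,10]=36
  first=0(h) contributes 120
  first=1(j) contributes 45
|[w]| = 165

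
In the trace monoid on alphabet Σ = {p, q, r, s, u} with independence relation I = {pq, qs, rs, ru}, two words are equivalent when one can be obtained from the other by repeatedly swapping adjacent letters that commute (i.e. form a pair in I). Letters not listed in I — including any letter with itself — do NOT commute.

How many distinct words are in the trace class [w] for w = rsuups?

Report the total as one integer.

4

0(r) covers ∅
1(s) covers ∅
2(u) covers 1:s
3(u) covers 2:u
4(p) covers 0:r, 3:u
5(s) covers 4:p
floor of heap: 0:r, 1:s
completions by unplaced set U, small U first (add the entries for U minus each lowest piece of U):
  |U|=1: {5}:1
  |U|=2: {4,5}:1
  |U|=3: {0,4,5}:1  {3,4,5}:1
  |U|=4: {0,3,4,5}:2  {2,3,4,5}:1
  start at 0(r): 1
  start at 1(s): 3
sum over floor = 4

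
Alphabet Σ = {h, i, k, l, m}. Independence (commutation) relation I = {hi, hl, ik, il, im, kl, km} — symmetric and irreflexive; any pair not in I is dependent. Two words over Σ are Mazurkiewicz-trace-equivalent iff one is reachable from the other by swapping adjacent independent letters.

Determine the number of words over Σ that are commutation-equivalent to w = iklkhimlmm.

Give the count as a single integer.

180

piece 0:i — minimal
piece 1:k — minimal
piece 2:l — minimal
piece 3:k rests on {1:k}
piece 4:h rests on {3:k}
piece 5:i rests on {0:i}
piece 6:m rests on {2:l, 4:h}
piece 7:l rests on {6:m}
piece 8:m rests on {7:l}
piece 9:m rests on {8:m}
minimal pieces: {0:i, 1:k, 2:l}
ways to finish when only these pieces remain (= sum over removing one remaining piece with nothing left below it):
  1 left: {5}→1  {9}→1
  2 left: {0,5}→1  {5,9}→2  {8,9}→1
  3 left: {0,5,9}→3  {5,8,9}→3  {7,8,9}→1
  4 left: {0,5,8,9}→6  {5,7,8,9}→4  {6,7,8,9}→1
  5 left: {0,5,7,8,9}→10  {2,6,7,8,9}→1  {4,6,7,8,9}→1  {5,6,7,8,9}→5
  6 left: {0,5,6,7,8,9}→15  {2,4,6,7,8,9}→2  {2,5,6,7,8,9}→6  {3,4,6,7,8,9}→1  {4,5,6,7,8,9}→6
  7 left: {0,2,5,6,7,8,9}→21  {0,4,5,6,7,8,9}→21  {1,3,4,6,7,8,9}→1  {2,3,4,6,7,8,9}→3  {2,4,5,6,7,8,9}→14  {3,4,5,6,7,8,9}→7
  8 left: {0,2,4,5,6,7,8,9}→56  {0,3,4,5,6,7,8,9}→28  {1,2,3,4,6,7,8,9}→4  {1,3,4,5,6,7,8,9}→8  {2,3,4,5,6,7,8,9}→24
  placing 0:i first → 36 extensions
  placing 1:k first → 108 extensions
  placing 2:l first → 36 extensions
total linear extensions = 180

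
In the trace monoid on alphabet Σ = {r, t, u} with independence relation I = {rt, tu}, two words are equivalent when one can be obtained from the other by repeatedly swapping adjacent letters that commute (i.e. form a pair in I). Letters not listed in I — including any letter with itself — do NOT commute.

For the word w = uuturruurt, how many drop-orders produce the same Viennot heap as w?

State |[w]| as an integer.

drop 0:u onto floor
drop 1:u onto {0:u}
drop 2:t onto floor
drop 3:u onto {1:u}
drop 4:r onto {3:u}
drop 5:r onto {4:r}
drop 6:u onto {5:r}
drop 7:u onto {6:u}
drop 8:r onto {7:u}
drop 9:t onto {2:t}
ground layer = {0:u, 2:t}
drop-orders for the pieces not yet dropped (sum over which currently-grounded one goes next):
  1 to go: {8} 1  {9} 1
  2 to go: {2,9} 1  {7,8} 1  {8,9} 2
  3 to go: {2,8,9} 3  {6,7,8} 1  {7,8,9} 3
  4 to go: {2,7,8,9} 6  {5,6,7,8} 1  {6,7,8,9} 4
  5 to go: {2,6,7,8,9} 10  {4,5,6,7,8} 1  {5,6,7,8,9} 5
  6 to go: {2,5,6,7,8,9} 15  {3,4,5,6,7,8} 1  {4,5,6,7,8,9} 6
  7 to go: {1,3,4,5,6,7,8} 1  {2,4,5,6,7,8,9} 21  {3,4,5,6,7,8,9} 7
  8 to go: {0,1,3,4,5,6,7,8} 1  {1,3,4,5,6,7,8,9} 8  {2,3,4,5,6,7,8,9} 28
  if 0:u drops first: 36 orders
  if 2:t drops first: 9 orders
heap linearizations: 45

45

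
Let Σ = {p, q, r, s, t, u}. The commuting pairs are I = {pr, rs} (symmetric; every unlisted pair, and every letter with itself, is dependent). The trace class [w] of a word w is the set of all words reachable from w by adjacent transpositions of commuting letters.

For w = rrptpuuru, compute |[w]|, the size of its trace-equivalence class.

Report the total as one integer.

3

0(r) covers ∅
1(r) covers 0:r
2(p) covers ∅
3(t) covers 1:r, 2:p
4(p) covers 3:t
5(u) covers 4:p
6(u) covers 5:u
7(r) covers 6:u
8(u) covers 7:r
floor of heap: 0:r, 2:p
completions by unplaced set U, small U first (add the entries for U minus each lowest piece of U):
  |U|=1: {8}:1
  |U|=2: {7,8}:1
  |U|=3: {6,7,8}:1
  |U|=4: {5,6,7,8}:1
  |U|=5: {4,5,6,7,8}:1
  |U|=6: {3,4,5,6,7,8}:1
  |U|=7: {1,3,4,5,6,7,8}:1  {2,3,4,5,6,7,8}:1
  start at 0(r): 2
  start at 2(p): 1
sum over floor = 3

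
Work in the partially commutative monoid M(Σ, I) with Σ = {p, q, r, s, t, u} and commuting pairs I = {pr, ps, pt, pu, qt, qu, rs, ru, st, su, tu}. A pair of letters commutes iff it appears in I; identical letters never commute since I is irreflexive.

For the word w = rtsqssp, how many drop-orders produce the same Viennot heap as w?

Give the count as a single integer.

33

0(r) covers ∅
1(t) covers 0:r
2(s) covers ∅
3(q) covers 0:r, 2:s
4(s) covers 3:q
5(s) covers 4:s
6(p) covers 3:q
floor of heap: 0:r, 2:s
completions by unplaced set U, small U first (add the entries for U minus each lowest piece of U):
  |U|=1: {1}:1  {5}:1  {6}:1
  |U|=2: {1,5}:2  {1,6}:2  {4,5}:1  {5,6}:2
  |U|=3: {1,4,5}:3  {1,5,6}:6  {4,5,6}:3
  |U|=4: {1,4,5,6}:12  {3,4,5,6}:3
  |U|=5: {1,3,4,5,6}:15  {2,3,4,5,6}:3
  start at 0(r): 18
  start at 2(s): 15
sum over floor = 33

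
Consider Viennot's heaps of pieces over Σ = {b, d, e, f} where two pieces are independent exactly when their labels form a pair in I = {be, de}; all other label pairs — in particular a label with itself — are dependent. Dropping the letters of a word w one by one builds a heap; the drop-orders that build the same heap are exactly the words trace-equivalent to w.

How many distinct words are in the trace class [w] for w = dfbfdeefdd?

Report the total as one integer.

3

#0=d has no predecessor
#1=f depends on [0:d]
#2=b depends on [1:f]
#3=f depends on [2:b]
#4=d depends on [3:f]
#5=e depends on [3:f]
#6=e depends on [5:e]
#7=f depends on [4:d, 6:e]
#8=d depends on [7:f]
#9=d depends on [8:d]
sources: [0:d]
N(rest) = Σ N(rest − s) over sources s of rest; N(one piece) = 1:
  size 1 → [9]=1
  size 2 → [8,9]=1
  size 3 → [7,8,9]=1
  size 4 → [4,7,8,9]=1  [6,7,8,9]=1
  size 5 → [4,6,7,8,9]=2  [5,6,7,8,9]=1
  size 6 → [4,5,6,7,8,9]=3
  size 7 → [3,4,5,6,7,8,9]=3
  size 8 → [2,3,4,5,6,7,8,9]=3
  first=0(d) contributes 3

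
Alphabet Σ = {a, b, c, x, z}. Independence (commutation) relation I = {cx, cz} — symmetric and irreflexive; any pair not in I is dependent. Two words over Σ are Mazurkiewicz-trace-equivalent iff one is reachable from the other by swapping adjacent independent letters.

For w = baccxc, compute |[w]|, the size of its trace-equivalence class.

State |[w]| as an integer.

4

drop 0:b onto floor
drop 1:a onto {0:b}
drop 2:c onto {1:a}
drop 3:c onto {2:c}
drop 4:x onto {1:a}
drop 5:c onto {3:c}
ground layer = {0:b}
drop-orders for the pieces not yet dropped (sum over which currently-grounded one goes next):
  1 to go: {4} 1  {5} 1
  2 to go: {3,5} 1  {4,5} 2
  3 to go: {2,3,5} 1  {3,4,5} 3
  4 to go: {2,3,4,5} 4
  if 0:b drops first: 4 orders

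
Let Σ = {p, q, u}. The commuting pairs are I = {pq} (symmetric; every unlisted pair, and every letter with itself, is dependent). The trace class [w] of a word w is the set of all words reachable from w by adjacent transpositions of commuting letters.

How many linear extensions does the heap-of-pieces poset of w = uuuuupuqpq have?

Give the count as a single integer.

3

0(u) covers ∅
1(u) covers 0:u
2(u) covers 1:u
3(u) covers 2:u
4(u) covers 3:u
5(p) covers 4:u
6(u) covers 5:p
7(q) covers 6:u
8(p) covers 6:u
9(q) covers 7:q
floor of heap: 0:u
completions by unplaced set U, small U first (add the entries for U minus each lowest piece of U):
  |U|=1: {8}:1  {9}:1
  |U|=2: {7,9}:1  {8,9}:2
  |U|=3: {7,8,9}:3
  |U|=4: {6,7,8,9}:3
  |U|=5: {5,6,7,8,9}:3
  |U|=6: {4,5,6,7,8,9}:3
  |U|=7: {3,4,5,6,7,8,9}:3
  |U|=8: {2,3,4,5,6,7,8,9}:3
  start at 0(u): 3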